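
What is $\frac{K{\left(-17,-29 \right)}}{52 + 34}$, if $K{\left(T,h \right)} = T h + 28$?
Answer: $\frac{521}{86} \approx 6.0581$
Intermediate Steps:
$K{\left(T,h \right)} = 28 + T h$
$\frac{K{\left(-17,-29 \right)}}{52 + 34} = \frac{28 - -493}{52 + 34} = \frac{28 + 493}{86} = 521 \cdot \frac{1}{86} = \frac{521}{86}$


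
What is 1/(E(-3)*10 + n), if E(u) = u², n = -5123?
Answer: -1/5033 ≈ -0.00019869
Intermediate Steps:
1/(E(-3)*10 + n) = 1/((-3)²*10 - 5123) = 1/(9*10 - 5123) = 1/(90 - 5123) = 1/(-5033) = -1/5033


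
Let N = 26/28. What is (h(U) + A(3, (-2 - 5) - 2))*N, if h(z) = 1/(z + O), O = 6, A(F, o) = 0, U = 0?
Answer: 13/84 ≈ 0.15476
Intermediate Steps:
N = 13/14 (N = 26*(1/28) = 13/14 ≈ 0.92857)
h(z) = 1/(6 + z) (h(z) = 1/(z + 6) = 1/(6 + z))
(h(U) + A(3, (-2 - 5) - 2))*N = (1/(6 + 0) + 0)*(13/14) = (1/6 + 0)*(13/14) = (⅙ + 0)*(13/14) = (⅙)*(13/14) = 13/84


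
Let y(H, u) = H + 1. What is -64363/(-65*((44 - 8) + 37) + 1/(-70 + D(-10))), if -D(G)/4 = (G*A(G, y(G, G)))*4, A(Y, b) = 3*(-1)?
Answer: 35399650/2609751 ≈ 13.564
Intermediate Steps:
y(H, u) = 1 + H
A(Y, b) = -3
D(G) = 48*G (D(G) = -4*G*(-3)*4 = -4*(-3*G)*4 = -(-48)*G = 48*G)
-64363/(-65*((44 - 8) + 37) + 1/(-70 + D(-10))) = -64363/(-65*((44 - 8) + 37) + 1/(-70 + 48*(-10))) = -64363/(-65*(36 + 37) + 1/(-70 - 480)) = -64363/(-65*73 + 1/(-550)) = -64363/(-4745 - 1/550) = -64363/(-2609751/550) = -64363*(-550/2609751) = 35399650/2609751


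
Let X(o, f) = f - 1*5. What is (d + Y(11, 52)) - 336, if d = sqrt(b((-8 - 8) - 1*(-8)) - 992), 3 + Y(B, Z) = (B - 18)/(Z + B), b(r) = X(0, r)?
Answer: -3052/9 + I*sqrt(1005) ≈ -339.11 + 31.702*I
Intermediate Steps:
X(o, f) = -5 + f (X(o, f) = f - 5 = -5 + f)
b(r) = -5 + r
Y(B, Z) = -3 + (-18 + B)/(B + Z) (Y(B, Z) = -3 + (B - 18)/(Z + B) = -3 + (-18 + B)/(B + Z))
d = I*sqrt(1005) (d = sqrt((-5 + ((-8 - 8) - 1*(-8))) - 992) = sqrt((-5 + (-16 + 8)) - 992) = sqrt((-5 - 8) - 992) = sqrt(-13 - 992) = sqrt(-1005) = I*sqrt(1005) ≈ 31.702*I)
(d + Y(11, 52)) - 336 = (I*sqrt(1005) + (-18 - 3*52 - 2*11)/(11 + 52)) - 336 = (I*sqrt(1005) + (-18 - 156 - 22)/63) - 336 = (I*sqrt(1005) + (1/63)*(-196)) - 336 = (I*sqrt(1005) - 28/9) - 336 = (-28/9 + I*sqrt(1005)) - 336 = -3052/9 + I*sqrt(1005)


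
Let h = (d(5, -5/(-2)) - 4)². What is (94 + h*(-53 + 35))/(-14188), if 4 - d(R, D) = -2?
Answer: -11/7094 ≈ -0.0015506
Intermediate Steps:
d(R, D) = 6 (d(R, D) = 4 - 1*(-2) = 4 + 2 = 6)
h = 4 (h = (6 - 4)² = 2² = 4)
(94 + h*(-53 + 35))/(-14188) = (94 + 4*(-53 + 35))/(-14188) = (94 + 4*(-18))*(-1/14188) = (94 - 72)*(-1/14188) = 22*(-1/14188) = -11/7094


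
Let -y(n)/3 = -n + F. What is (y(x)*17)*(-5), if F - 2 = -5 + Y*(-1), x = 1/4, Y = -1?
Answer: -2295/4 ≈ -573.75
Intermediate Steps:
x = ¼ (x = 1*(¼) = ¼ ≈ 0.25000)
F = -2 (F = 2 + (-5 - 1*(-1)) = 2 + (-5 + 1) = 2 - 4 = -2)
y(n) = 6 + 3*n (y(n) = -3*(-n - 2) = -3*(-2 - n) = 6 + 3*n)
(y(x)*17)*(-5) = ((6 + 3*(¼))*17)*(-5) = ((6 + ¾)*17)*(-5) = ((27/4)*17)*(-5) = (459/4)*(-5) = -2295/4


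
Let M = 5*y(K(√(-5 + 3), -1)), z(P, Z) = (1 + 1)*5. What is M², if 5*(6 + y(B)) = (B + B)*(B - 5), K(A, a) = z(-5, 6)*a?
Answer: 72900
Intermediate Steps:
z(P, Z) = 10 (z(P, Z) = 2*5 = 10)
K(A, a) = 10*a
y(B) = -6 + 2*B*(-5 + B)/5 (y(B) = -6 + ((B + B)*(B - 5))/5 = -6 + ((2*B)*(-5 + B))/5 = -6 + (2*B*(-5 + B))/5 = -6 + 2*B*(-5 + B)/5)
M = 270 (M = 5*(-6 - 20*(-1) + 2*(10*(-1))²/5) = 5*(-6 - 2*(-10) + (⅖)*(-10)²) = 5*(-6 + 20 + (⅖)*100) = 5*(-6 + 20 + 40) = 5*54 = 270)
M² = 270² = 72900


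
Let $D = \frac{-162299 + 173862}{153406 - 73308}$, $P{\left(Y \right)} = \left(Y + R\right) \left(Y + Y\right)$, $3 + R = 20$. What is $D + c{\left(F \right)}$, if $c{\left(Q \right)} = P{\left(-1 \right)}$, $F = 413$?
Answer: $- \frac{2551573}{80098} \approx -31.856$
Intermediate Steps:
$R = 17$ ($R = -3 + 20 = 17$)
$P{\left(Y \right)} = 2 Y \left(17 + Y\right)$ ($P{\left(Y \right)} = \left(Y + 17\right) \left(Y + Y\right) = \left(17 + Y\right) 2 Y = 2 Y \left(17 + Y\right)$)
$c{\left(Q \right)} = -32$ ($c{\left(Q \right)} = 2 \left(-1\right) \left(17 - 1\right) = 2 \left(-1\right) 16 = -32$)
$D = \frac{11563}{80098} \approx 0.14436$
$D + c{\left(F \right)} = \frac{11563}{80098} - 32 = - \frac{2551573}{80098}$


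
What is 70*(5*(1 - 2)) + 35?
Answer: -315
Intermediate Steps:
70*(5*(1 - 2)) + 35 = 70*(5*(-1)) + 35 = 70*(-5) + 35 = -350 + 35 = -315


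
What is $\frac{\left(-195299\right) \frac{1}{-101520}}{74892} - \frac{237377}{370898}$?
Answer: $- \frac{902356701291589}{1409975393492160} \approx -0.63998$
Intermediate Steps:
$\frac{\left(-195299\right) \frac{1}{-101520}}{74892} - \frac{237377}{370898} = \left(-195299\right) \left(- \frac{1}{101520}\right) \frac{1}{74892} - \frac{237377}{370898} = \frac{195299}{101520} \cdot \frac{1}{74892} - \frac{237377}{370898} = \frac{195299}{7603035840} - \frac{237377}{370898} = - \frac{902356701291589}{1409975393492160}$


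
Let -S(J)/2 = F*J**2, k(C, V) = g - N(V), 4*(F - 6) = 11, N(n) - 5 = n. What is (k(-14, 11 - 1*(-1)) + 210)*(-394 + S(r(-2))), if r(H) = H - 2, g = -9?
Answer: -124016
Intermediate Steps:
N(n) = 5 + n
F = 35/4 (F = 6 + (1/4)*11 = 6 + 11/4 = 35/4 ≈ 8.7500)
r(H) = -2 + H
k(C, V) = -14 - V (k(C, V) = -9 - (5 + V) = -9 + (-5 - V) = -14 - V)
S(J) = -35*J**2/2
(k(-14, 11 - 1*(-1)) + 210)*(-394 + S(r(-2))) = ((-14 - (11 - 1*(-1))) + 210)*(-394 - 35*(-2 - 2)**2/2) = ((-14 - (11 + 1)) + 210)*(-394 - 35/2*(-4)**2) = ((-14 - 1*12) + 210)*(-394 - 35/2*16) = ((-14 - 12) + 210)*(-394 - 280) = (-26 + 210)*(-674) = 184*(-674) = -124016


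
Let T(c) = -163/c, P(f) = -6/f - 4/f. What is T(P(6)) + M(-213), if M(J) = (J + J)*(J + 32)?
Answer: 386019/5 ≈ 77204.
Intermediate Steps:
M(J) = 2*J*(32 + J) (M(J) = (2*J)*(32 + J) = 2*J*(32 + J))
P(f) = -10/f
T(P(6)) + M(-213) = -163/((-10/6)) + 2*(-213)*(32 - 213) = -163/((-10*⅙)) + 2*(-213)*(-181) = -163/(-5/3) + 77106 = -163*(-⅗) + 77106 = 489/5 + 77106 = 386019/5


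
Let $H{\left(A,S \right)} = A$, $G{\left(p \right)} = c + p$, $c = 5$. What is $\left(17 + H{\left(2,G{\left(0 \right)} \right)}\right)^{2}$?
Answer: $361$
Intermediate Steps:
$G{\left(p \right)} = 5 + p$
$\left(17 + H{\left(2,G{\left(0 \right)} \right)}\right)^{2} = \left(17 + 2\right)^{2} = 19^{2} = 361$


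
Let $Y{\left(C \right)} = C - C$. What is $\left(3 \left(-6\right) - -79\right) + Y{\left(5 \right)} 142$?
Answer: $61$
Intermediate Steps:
$Y{\left(C \right)} = 0$
$\left(3 \left(-6\right) - -79\right) + Y{\left(5 \right)} 142 = \left(3 \left(-6\right) - -79\right) + 0 \cdot 142 = \left(-18 + 79\right) + 0 = 61 + 0 = 61$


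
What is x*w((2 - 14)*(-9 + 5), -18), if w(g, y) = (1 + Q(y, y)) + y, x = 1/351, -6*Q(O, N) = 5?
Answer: -107/2106 ≈ -0.050807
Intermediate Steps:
Q(O, N) = -⅚ (Q(O, N) = -⅙*5 = -⅚)
x = 1/351 ≈ 0.0028490
w(g, y) = ⅙ + y (w(g, y) = (1 - ⅚) + y = ⅙ + y)
x*w((2 - 14)*(-9 + 5), -18) = (⅙ - 18)/351 = (1/351)*(-107/6) = -107/2106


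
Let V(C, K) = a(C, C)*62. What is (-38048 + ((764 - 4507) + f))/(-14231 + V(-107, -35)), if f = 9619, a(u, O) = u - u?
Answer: 4596/2033 ≈ 2.2607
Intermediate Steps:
a(u, O) = 0
V(C, K) = 0 (V(C, K) = 0*62 = 0)
(-38048 + ((764 - 4507) + f))/(-14231 + V(-107, -35)) = (-38048 + ((764 - 4507) + 9619))/(-14231 + 0) = (-38048 + (-3743 + 9619))/(-14231) = (-38048 + 5876)*(-1/14231) = -32172*(-1/14231) = 4596/2033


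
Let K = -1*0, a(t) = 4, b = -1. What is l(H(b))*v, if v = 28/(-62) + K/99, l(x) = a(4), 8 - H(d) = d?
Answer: -56/31 ≈ -1.8065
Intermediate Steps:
K = 0
H(d) = 8 - d
l(x) = 4
v = -14/31 (v = 28/(-62) + 0/99 = 28*(-1/62) + 0*(1/99) = -14/31 + 0 = -14/31 ≈ -0.45161)
l(H(b))*v = 4*(-14/31) = -56/31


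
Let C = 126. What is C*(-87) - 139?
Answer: -11101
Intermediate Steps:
C*(-87) - 139 = 126*(-87) - 139 = -10962 - 139 = -11101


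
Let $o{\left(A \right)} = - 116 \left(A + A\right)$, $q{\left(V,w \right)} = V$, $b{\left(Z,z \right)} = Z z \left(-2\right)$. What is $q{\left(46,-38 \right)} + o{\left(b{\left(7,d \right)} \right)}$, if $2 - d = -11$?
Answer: $42270$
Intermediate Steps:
$d = 13$ ($d = 2 - -11 = 2 + 11 = 13$)
$b{\left(Z,z \right)} = - 2 Z z$
$o{\left(A \right)} = - 232 A$ ($o{\left(A \right)} = - 116 \cdot 2 A = - 232 A$)
$q{\left(46,-38 \right)} + o{\left(b{\left(7,d \right)} \right)} = 46 - 232 \left(\left(-2\right) 7 \cdot 13\right) = 46 - -42224 = 46 + 42224 = 42270$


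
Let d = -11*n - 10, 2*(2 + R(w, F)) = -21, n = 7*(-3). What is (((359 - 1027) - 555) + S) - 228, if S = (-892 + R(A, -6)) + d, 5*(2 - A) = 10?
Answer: -4269/2 ≈ -2134.5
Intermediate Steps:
A = 0 (A = 2 - ⅕*10 = 2 - 2 = 0)
n = -21
R(w, F) = -25/2 (R(w, F) = -2 + (½)*(-21) = -2 - 21/2 = -25/2)
d = 221 (d = -11*(-21) - 10 = 231 - 10 = 221)
S = -1367/2 (S = (-892 - 25/2) + 221 = -1809/2 + 221 = -1367/2 ≈ -683.50)
(((359 - 1027) - 555) + S) - 228 = (((359 - 1027) - 555) - 1367/2) - 228 = ((-668 - 555) - 1367/2) - 228 = (-1223 - 1367/2) - 228 = -3813/2 - 228 = -4269/2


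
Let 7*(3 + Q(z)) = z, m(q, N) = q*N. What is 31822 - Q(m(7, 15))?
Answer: 31810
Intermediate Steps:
m(q, N) = N*q
Q(z) = -3 + z/7
31822 - Q(m(7, 15)) = 31822 - (-3 + (15*7)/7) = 31822 - (-3 + (⅐)*105) = 31822 - (-3 + 15) = 31822 - 1*12 = 31822 - 12 = 31810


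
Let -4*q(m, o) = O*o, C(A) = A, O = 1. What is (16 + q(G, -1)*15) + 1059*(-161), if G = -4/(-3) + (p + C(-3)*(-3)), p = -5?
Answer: -681917/4 ≈ -1.7048e+5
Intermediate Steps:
G = 16/3 (G = -4/(-3) + (-5 - 3*(-3)) = -4*(-1/3) + (-5 + 9) = 4/3 + 4 = 16/3 ≈ 5.3333)
q(m, o) = -o/4
(16 + q(G, -1)*15) + 1059*(-161) = (16 - 1/4*(-1)*15) + 1059*(-161) = (16 + (1/4)*15) - 170499 = (16 + 15/4) - 170499 = 79/4 - 170499 = -681917/4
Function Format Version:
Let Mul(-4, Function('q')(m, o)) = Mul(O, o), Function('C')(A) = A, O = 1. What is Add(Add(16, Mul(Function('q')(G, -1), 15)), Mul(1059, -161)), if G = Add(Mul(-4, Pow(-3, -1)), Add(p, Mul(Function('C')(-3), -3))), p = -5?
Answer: Rational(-681917, 4) ≈ -1.7048e+5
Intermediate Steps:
G = Rational(16, 3) (G = Add(Mul(-4, Pow(-3, -1)), Add(-5, Mul(-3, -3))) = Add(Mul(-4, Rational(-1, 3)), Add(-5, 9)) = Add(Rational(4, 3), 4) = Rational(16, 3) ≈ 5.3333)
Function('q')(m, o) = Mul(Rational(-1, 4), o) (Function('q')(m, o) = Mul(Rational(-1, 4), Mul(1, o)) = Mul(Rational(-1, 4), o))
Add(Add(16, Mul(Function('q')(G, -1), 15)), Mul(1059, -161)) = Add(Add(16, Mul(Mul(Rational(-1, 4), -1), 15)), Mul(1059, -161)) = Add(Add(16, Mul(Rational(1, 4), 15)), -170499) = Add(Add(16, Rational(15, 4)), -170499) = Add(Rational(79, 4), -170499) = Rational(-681917, 4)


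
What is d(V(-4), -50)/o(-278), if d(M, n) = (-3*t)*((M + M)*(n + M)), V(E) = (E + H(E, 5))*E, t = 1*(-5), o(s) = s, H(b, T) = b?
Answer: 8640/139 ≈ 62.158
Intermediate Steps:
t = -5
V(E) = 2*E² (V(E) = (E + E)*E = (2*E)*E = 2*E²)
d(M, n) = 30*M*(M + n) (d(M, n) = (-3*(-5))*((M + M)*(n + M)) = 15*((2*M)*(M + n)) = 15*(2*M*(M + n)) = 30*M*(M + n))
d(V(-4), -50)/o(-278) = (30*(2*(-4)²)*(2*(-4)² - 50))/(-278) = (30*(2*16)*(2*16 - 50))*(-1/278) = (30*32*(32 - 50))*(-1/278) = (30*32*(-18))*(-1/278) = -17280*(-1/278) = 8640/139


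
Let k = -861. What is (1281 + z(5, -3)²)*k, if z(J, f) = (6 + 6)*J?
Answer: -4202541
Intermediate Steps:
z(J, f) = 12*J
(1281 + z(5, -3)²)*k = (1281 + (12*5)²)*(-861) = (1281 + 60²)*(-861) = (1281 + 3600)*(-861) = 4881*(-861) = -4202541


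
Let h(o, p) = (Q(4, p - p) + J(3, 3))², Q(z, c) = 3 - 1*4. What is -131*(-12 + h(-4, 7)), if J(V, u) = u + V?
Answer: -1703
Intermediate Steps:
Q(z, c) = -1 (Q(z, c) = 3 - 4 = -1)
J(V, u) = V + u
h(o, p) = 25 (h(o, p) = (-1 + (3 + 3))² = (-1 + 6)² = 5² = 25)
-131*(-12 + h(-4, 7)) = -131*(-12 + 25) = -131*13 = -1703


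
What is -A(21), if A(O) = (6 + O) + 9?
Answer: -36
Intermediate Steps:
A(O) = 15 + O
-A(21) = -(15 + 21) = -1*36 = -36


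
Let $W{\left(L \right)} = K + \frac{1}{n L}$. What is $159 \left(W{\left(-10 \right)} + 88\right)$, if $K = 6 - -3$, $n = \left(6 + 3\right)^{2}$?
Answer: $\frac{4164157}{270} \approx 15423.0$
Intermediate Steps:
$n = 81$ ($n = 9^{2} = 81$)
$K = 9$ ($K = 6 + 3 = 9$)
$W{\left(L \right)} = 9 + \frac{1}{81 L}$
$159 \left(W{\left(-10 \right)} + 88\right) = 159 \left(\left(9 + \frac{1}{81 \left(-10\right)}\right) + 88\right) = 159 \left(\left(9 + \frac{1}{81} \left(- \frac{1}{10}\right)\right) + 88\right) = 159 \left(\left(9 - \frac{1}{810}\right) + 88\right) = 159 \left(\frac{7289}{810} + 88\right) = 159 \cdot \frac{78569}{810} = \frac{4164157}{270}$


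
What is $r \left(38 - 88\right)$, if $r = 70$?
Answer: $-3500$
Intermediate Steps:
$r \left(38 - 88\right) = 70 \left(38 - 88\right) = 70 \left(-50\right) = -3500$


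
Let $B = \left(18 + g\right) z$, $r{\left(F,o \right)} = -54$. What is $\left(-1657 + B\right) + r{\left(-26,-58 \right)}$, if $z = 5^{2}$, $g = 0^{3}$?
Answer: $-1261$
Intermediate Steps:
$g = 0$
$z = 25$
$B = 450$ ($B = \left(18 + 0\right) 25 = 18 \cdot 25 = 450$)
$\left(-1657 + B\right) + r{\left(-26,-58 \right)} = \left(-1657 + 450\right) - 54 = -1207 - 54 = -1261$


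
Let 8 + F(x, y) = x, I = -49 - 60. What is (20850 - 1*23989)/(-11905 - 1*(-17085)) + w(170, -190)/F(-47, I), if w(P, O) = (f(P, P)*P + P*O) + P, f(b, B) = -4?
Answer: 33956631/56980 ≈ 595.94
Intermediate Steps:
I = -109
F(x, y) = -8 + x
w(P, O) = -3*P + O*P (w(P, O) = (-4*P + P*O) + P = (-4*P + O*P) + P = -3*P + O*P)
(20850 - 1*23989)/(-11905 - 1*(-17085)) + w(170, -190)/F(-47, I) = (20850 - 1*23989)/(-11905 - 1*(-17085)) + (170*(-3 - 190))/(-8 - 47) = (20850 - 23989)/(-11905 + 17085) + (170*(-193))/(-55) = -3139/5180 - 32810*(-1/55) = -3139*1/5180 + 6562/11 = -3139/5180 + 6562/11 = 33956631/56980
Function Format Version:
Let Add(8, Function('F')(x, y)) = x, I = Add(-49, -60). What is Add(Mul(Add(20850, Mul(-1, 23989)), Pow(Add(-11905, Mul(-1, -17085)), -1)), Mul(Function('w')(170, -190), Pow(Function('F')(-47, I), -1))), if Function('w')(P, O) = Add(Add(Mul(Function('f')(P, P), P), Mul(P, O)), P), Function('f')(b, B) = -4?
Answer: Rational(33956631, 56980) ≈ 595.94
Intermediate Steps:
I = -109
Function('F')(x, y) = Add(-8, x)
Function('w')(P, O) = Add(Mul(-3, P), Mul(O, P)) (Function('w')(P, O) = Add(Add(Mul(-4, P), Mul(P, O)), P) = Add(Add(Mul(-4, P), Mul(O, P)), P) = Add(Mul(-3, P), Mul(O, P)))
Add(Mul(Add(20850, Mul(-1, 23989)), Pow(Add(-11905, Mul(-1, -17085)), -1)), Mul(Function('w')(170, -190), Pow(Function('F')(-47, I), -1))) = Add(Mul(Add(20850, Mul(-1, 23989)), Pow(Add(-11905, Mul(-1, -17085)), -1)), Mul(Mul(170, Add(-3, -190)), Pow(Add(-8, -47), -1))) = Add(Mul(Add(20850, -23989), Pow(Add(-11905, 17085), -1)), Mul(Mul(170, -193), Pow(-55, -1))) = Add(Mul(-3139, Pow(5180, -1)), Mul(-32810, Rational(-1, 55))) = Add(Mul(-3139, Rational(1, 5180)), Rational(6562, 11)) = Add(Rational(-3139, 5180), Rational(6562, 11)) = Rational(33956631, 56980)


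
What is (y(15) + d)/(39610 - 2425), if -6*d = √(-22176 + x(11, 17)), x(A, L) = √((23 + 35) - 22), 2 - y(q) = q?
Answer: -13/37185 - I*√22170/223110 ≈ -0.0003496 - 0.00066737*I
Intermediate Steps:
y(q) = 2 - q
x(A, L) = 6 (x(A, L) = √(58 - 22) = √36 = 6)
d = -I*√22170/6 (d = -√(-22176 + 6)/6 = -I*√22170/6 ≈ -24.816*I)
(y(15) + d)/(39610 - 2425) = ((2 - 1*15) - I*√22170/6)/(39610 - 2425) = ((2 - 15) - I*√22170/6)/37185 = (-13 - I*√22170/6)*(1/37185) = -13/37185 - I*√22170/223110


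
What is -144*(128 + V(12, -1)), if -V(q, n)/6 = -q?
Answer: -28800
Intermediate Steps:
V(q, n) = 6*q (V(q, n) = -(-6)*q = 6*q)
-144*(128 + V(12, -1)) = -144*(128 + 6*12) = -144*(128 + 72) = -144*200 = -28800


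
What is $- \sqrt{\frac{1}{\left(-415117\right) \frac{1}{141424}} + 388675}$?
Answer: $- \frac{\sqrt{66977242717315467}}{415117} \approx -623.44$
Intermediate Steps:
$- \sqrt{\frac{1}{\left(-415117\right) \frac{1}{141424}} + 388675} = - \sqrt{\frac{1}{- \frac{415117}{141424}} + 388675} = - \sqrt{- \frac{141424}{415117} + 388675} = - \sqrt{\frac{161345458551}{415117}} = - \frac{\sqrt{66977242717315467}}{415117}$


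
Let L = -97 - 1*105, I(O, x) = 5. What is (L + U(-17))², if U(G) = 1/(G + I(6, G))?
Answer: 5880625/144 ≈ 40838.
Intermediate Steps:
U(G) = 1/(5 + G) (U(G) = 1/(G + 5) = 1/(5 + G))
L = -202 (L = -97 - 105 = -202)
(L + U(-17))² = (-202 + 1/(5 - 17))² = (-202 + 1/(-12))² = (-202 - 1/12)² = (-2425/12)² = 5880625/144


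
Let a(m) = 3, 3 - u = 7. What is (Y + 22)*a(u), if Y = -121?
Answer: -297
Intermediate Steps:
u = -4 (u = 3 - 1*7 = 3 - 7 = -4)
(Y + 22)*a(u) = (-121 + 22)*3 = -99*3 = -297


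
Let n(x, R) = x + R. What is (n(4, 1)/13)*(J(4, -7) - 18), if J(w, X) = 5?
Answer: -5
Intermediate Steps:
n(x, R) = R + x
(n(4, 1)/13)*(J(4, -7) - 18) = ((1 + 4)/13)*(5 - 18) = (5*(1/13))*(-13) = (5/13)*(-13) = -5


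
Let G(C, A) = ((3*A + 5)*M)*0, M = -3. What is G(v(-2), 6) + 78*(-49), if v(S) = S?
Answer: -3822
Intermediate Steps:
G(C, A) = 0 (G(C, A) = ((3*A + 5)*(-3))*0 = ((5 + 3*A)*(-3))*0 = (-15 - 9*A)*0 = 0)
G(v(-2), 6) + 78*(-49) = 0 + 78*(-49) = 0 - 3822 = -3822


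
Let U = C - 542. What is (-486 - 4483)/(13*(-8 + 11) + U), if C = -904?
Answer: 4969/1407 ≈ 3.5316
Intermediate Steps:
U = -1446 (U = -904 - 542 = -1446)
(-486 - 4483)/(13*(-8 + 11) + U) = (-486 - 4483)/(13*(-8 + 11) - 1446) = -4969/(13*3 - 1446) = -4969/(39 - 1446) = -4969/(-1407) = -4969*(-1/1407) = 4969/1407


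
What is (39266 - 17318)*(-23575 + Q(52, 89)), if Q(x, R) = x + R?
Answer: -514329432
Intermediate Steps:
Q(x, R) = R + x
(39266 - 17318)*(-23575 + Q(52, 89)) = (39266 - 17318)*(-23575 + (89 + 52)) = 21948*(-23575 + 141) = 21948*(-23434) = -514329432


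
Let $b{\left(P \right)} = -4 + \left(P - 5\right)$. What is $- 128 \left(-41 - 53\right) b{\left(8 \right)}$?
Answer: $-12032$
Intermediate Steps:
$b{\left(P \right)} = -9 + P$ ($b{\left(P \right)} = -4 + \left(-5 + P\right) = -9 + P$)
$- 128 \left(-41 - 53\right) b{\left(8 \right)} = - 128 \left(-41 - 53\right) \left(-9 + 8\right) = \left(-128\right) \left(-94\right) \left(-1\right) = 12032 \left(-1\right) = -12032$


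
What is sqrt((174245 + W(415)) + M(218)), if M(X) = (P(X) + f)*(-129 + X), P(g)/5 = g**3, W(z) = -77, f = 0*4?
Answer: 4*sqrt(288154838) ≈ 67901.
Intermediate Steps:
f = 0
P(g) = 5*g**3
M(X) = 5*X**3*(-129 + X) (M(X) = (5*X**3 + 0)*(-129 + X) = (5*X**3)*(-129 + X) = 5*X**3*(-129 + X))
sqrt((174245 + W(415)) + M(218)) = sqrt((174245 - 77) + 5*218**3*(-129 + 218)) = sqrt(174168 + 5*10360232*89) = sqrt(174168 + 4610303240) = sqrt(4610477408) = 4*sqrt(288154838)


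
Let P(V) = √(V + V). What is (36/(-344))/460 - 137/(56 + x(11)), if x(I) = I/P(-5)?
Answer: -3035326529/1245388360 - 1507*I*√10/31481 ≈ -2.4373 - 0.15138*I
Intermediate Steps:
P(V) = √2*√V (P(V) = √(2*V) = √2*√V)
x(I) = -I*I*√10/10 (x(I) = I/((√2*√(-5))) = I/((√2*(I*√5))) = I/((I*√10)) = I*(-I*√10/10) = -I*I*√10/10)
(36/(-344))/460 - 137/(56 + x(11)) = (36/(-344))/460 - 137/(56 - ⅒*I*11*√10) = (36*(-1/344))*(1/460) - 137/(56 - 11*I*√10/10) = -9/86*1/460 - 137/(56 - 11*I*√10/10) = -9/39560 - 137/(56 - 11*I*√10/10)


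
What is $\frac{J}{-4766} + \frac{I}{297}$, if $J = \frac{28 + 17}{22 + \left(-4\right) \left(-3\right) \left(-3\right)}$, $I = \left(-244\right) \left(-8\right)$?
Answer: $\frac{130258613}{19817028} \approx 6.5731$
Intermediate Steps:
$I = 1952$
$J = - \frac{45}{14}$ ($J = \frac{1}{22 + 12 \left(-3\right)} 45 = \frac{1}{22 - 36} \cdot 45 = \frac{1}{-14} \cdot 45 = \left(- \frac{1}{14}\right) 45 = - \frac{45}{14} \approx -3.2143$)
$\frac{J}{-4766} + \frac{I}{297} = - \frac{45}{14 \left(-4766\right)} + \frac{1952}{297} = \left(- \frac{45}{14}\right) \left(- \frac{1}{4766}\right) + 1952 \cdot \frac{1}{297} = \frac{45}{66724} + \frac{1952}{297} = \frac{130258613}{19817028}$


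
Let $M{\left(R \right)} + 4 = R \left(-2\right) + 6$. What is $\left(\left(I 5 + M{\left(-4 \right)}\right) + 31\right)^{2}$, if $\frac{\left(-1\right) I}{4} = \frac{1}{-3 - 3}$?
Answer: $\frac{17689}{9} \approx 1965.4$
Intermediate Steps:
$M{\left(R \right)} = 2 - 2 R$ ($M{\left(R \right)} = -4 + \left(R \left(-2\right) + 6\right) = -4 - \left(-6 + 2 R\right) = 2 - 2 R$)
$I = \frac{2}{3}$ ($I = - \frac{4}{-3 - 3} = - \frac{4}{-6} = \left(-4\right) \left(- \frac{1}{6}\right) = \frac{2}{3} \approx 0.66667$)
$\left(\left(I 5 + M{\left(-4 \right)}\right) + 31\right)^{2} = \left(\left(\frac{2}{3} \cdot 5 + \left(2 - -8\right)\right) + 31\right)^{2} = \left(\left(\frac{10}{3} + \left(2 + 8\right)\right) + 31\right)^{2} = \left(\left(\frac{10}{3} + 10\right) + 31\right)^{2} = \left(\frac{40}{3} + 31\right)^{2} = \left(\frac{133}{3}\right)^{2} = \frac{17689}{9}$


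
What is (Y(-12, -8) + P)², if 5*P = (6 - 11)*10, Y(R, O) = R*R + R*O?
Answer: 52900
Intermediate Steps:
Y(R, O) = R² + O*R
P = -10 (P = ((6 - 11)*10)/5 = (-5*10)/5 = (⅕)*(-50) = -10)
(Y(-12, -8) + P)² = (-12*(-8 - 12) - 10)² = (-12*(-20) - 10)² = (240 - 10)² = 230² = 52900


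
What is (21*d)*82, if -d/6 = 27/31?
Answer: -278964/31 ≈ -8998.8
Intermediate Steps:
d = -162/31 ≈ -5.2258
(21*d)*82 = (21*(-162/31))*82 = -3402/31*82 = -278964/31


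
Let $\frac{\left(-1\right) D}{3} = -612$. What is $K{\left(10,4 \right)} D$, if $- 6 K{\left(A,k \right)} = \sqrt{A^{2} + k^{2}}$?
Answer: $- 612 \sqrt{29} \approx -3295.7$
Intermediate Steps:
$D = 1836$ ($D = \left(-3\right) \left(-612\right) = 1836$)
$K{\left(A,k \right)} = - \frac{\sqrt{A^{2} + k^{2}}}{6}$
$K{\left(10,4 \right)} D = - \frac{\sqrt{10^{2} + 4^{2}}}{6} \cdot 1836 = - \frac{\sqrt{100 + 16}}{6} \cdot 1836 = - \frac{\sqrt{116}}{6} \cdot 1836 = - \frac{2 \sqrt{29}}{6} \cdot 1836 = - \frac{\sqrt{29}}{3} \cdot 1836 = - 612 \sqrt{29}$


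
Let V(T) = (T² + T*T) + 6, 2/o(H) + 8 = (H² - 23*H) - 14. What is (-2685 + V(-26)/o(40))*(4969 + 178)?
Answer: 2285767259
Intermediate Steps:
o(H) = 2/(-22 + H² - 23*H) (o(H) = 2/(-8 + ((H² - 23*H) - 14)) = 2/(-8 + (-14 + H² - 23*H)) = 2/(-22 + H² - 23*H))
V(T) = 6 + 2*T² (V(T) = (T² + T²) + 6 = 2*T² + 6 = 6 + 2*T²)
(-2685 + V(-26)/o(40))*(4969 + 178) = (-2685 + (6 + 2*(-26)²)/((2/(-22 + 40² - 23*40))))*(4969 + 178) = (-2685 + (6 + 2*676)/((2/(-22 + 1600 - 920))))*5147 = (-2685 + (6 + 1352)/((2/658)))*5147 = (-2685 + 1358/((2*(1/658))))*5147 = (-2685 + 1358/(1/329))*5147 = (-2685 + 1358*329)*5147 = (-2685 + 446782)*5147 = 444097*5147 = 2285767259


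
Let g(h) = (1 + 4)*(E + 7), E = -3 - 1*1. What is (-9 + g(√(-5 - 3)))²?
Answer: 36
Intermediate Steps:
E = -4 (E = -3 - 1 = -4)
g(h) = 15 (g(h) = (1 + 4)*(-4 + 7) = 5*3 = 15)
(-9 + g(√(-5 - 3)))² = (-9 + 15)² = 6² = 36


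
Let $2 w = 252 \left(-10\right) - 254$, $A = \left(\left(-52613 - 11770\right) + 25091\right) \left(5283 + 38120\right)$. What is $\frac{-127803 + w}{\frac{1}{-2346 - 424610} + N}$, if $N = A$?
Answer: $\frac{55158445640}{728126781462257} \approx 7.5754 \cdot 10^{-5}$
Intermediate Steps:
$A = -1705390676$ ($A = \left(\left(-52613 - 11770\right) + 25091\right) 43403 = \left(-64383 + 25091\right) 43403 = \left(-39292\right) 43403 = -1705390676$)
$w = -1387$ ($w = \frac{252 \left(-10\right) - 254}{2} = \frac{-2520 - 254}{2} = \frac{1}{2} \left(-2774\right) = -1387$)
$N = -1705390676$
$\frac{-127803 + w}{\frac{1}{-2346 - 424610} + N} = \frac{-127803 - 1387}{\frac{1}{-2346 - 424610} - 1705390676} = - \frac{129190}{\frac{1}{-426956} - 1705390676} = - \frac{129190}{- \frac{1}{426956} - 1705390676} = - \frac{129190}{- \frac{728126781462257}{426956}} = \left(-129190\right) \left(- \frac{426956}{728126781462257}\right) = \frac{55158445640}{728126781462257}$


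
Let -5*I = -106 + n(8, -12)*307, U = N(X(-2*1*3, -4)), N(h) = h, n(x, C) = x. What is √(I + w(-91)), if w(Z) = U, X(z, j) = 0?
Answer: I*√470 ≈ 21.679*I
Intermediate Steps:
U = 0
w(Z) = 0
I = -470 (I = -(-106 + 8*307)/5 = -(-106 + 2456)/5 = -⅕*2350 = -470)
√(I + w(-91)) = √(-470 + 0) = √(-470) = I*√470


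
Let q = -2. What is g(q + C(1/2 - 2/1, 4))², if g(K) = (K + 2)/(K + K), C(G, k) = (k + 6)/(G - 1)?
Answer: ⅑ ≈ 0.11111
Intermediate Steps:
C(G, k) = (6 + k)/(-1 + G)
g(K) = (2 + K)/(2*K) (g(K) = (2 + K)/((2*K)) = (2 + K)*(1/(2*K)) = (2 + K)/(2*K))
g(q + C(1/2 - 2/1, 4))² = ((2 + (-2 + (6 + 4)/(-1 + (1/2 - 2/1))))/(2*(-2 + (6 + 4)/(-1 + (1/2 - 2/1)))))² = ((2 + (-2 + 10/(-1 + (1*(½) - 2*1))))/(2*(-2 + 10/(-1 + (1*(½) - 2*1)))))² = ((2 + (-2 + 10/(-1 + (½ - 2))))/(2*(-2 + 10/(-1 + (½ - 2)))))² = ((2 + (-2 + 10/(-1 - 3/2)))/(2*(-2 + 10/(-1 - 3/2))))² = ((2 + (-2 + 10/(-5/2)))/(2*(-2 + 10/(-5/2))))² = ((2 + (-2 - ⅖*10))/(2*(-2 - ⅖*10)))² = ((2 + (-2 - 4))/(2*(-2 - 4)))² = ((½)*(2 - 6)/(-6))² = ((½)*(-⅙)*(-4))² = (⅓)² = ⅑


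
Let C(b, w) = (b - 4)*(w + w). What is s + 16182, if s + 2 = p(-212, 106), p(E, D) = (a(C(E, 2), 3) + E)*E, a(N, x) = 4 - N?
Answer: -122892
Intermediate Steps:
C(b, w) = 2*w*(-4 + b) (C(b, w) = (-4 + b)*(2*w) = 2*w*(-4 + b))
p(E, D) = E*(20 - 3*E) (p(E, D) = ((4 - 2*2*(-4 + E)) + E)*E = ((4 - (-16 + 4*E)) + E)*E = ((4 + (16 - 4*E)) + E)*E = ((20 - 4*E) + E)*E = (20 - 3*E)*E = E*(20 - 3*E))
s = -139074 (s = -2 - 212*(20 - 3*(-212)) = -2 - 212*(20 + 636) = -2 - 212*656 = -2 - 139072 = -139074)
s + 16182 = -139074 + 16182 = -122892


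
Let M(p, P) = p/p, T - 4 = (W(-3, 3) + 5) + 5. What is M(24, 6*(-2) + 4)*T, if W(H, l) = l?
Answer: 17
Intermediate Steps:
T = 17 (T = 4 + ((3 + 5) + 5) = 4 + (8 + 5) = 4 + 13 = 17)
M(p, P) = 1
M(24, 6*(-2) + 4)*T = 1*17 = 17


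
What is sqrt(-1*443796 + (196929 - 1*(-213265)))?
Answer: I*sqrt(33602) ≈ 183.31*I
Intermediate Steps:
sqrt(-1*443796 + (196929 - 1*(-213265))) = sqrt(-443796 + (196929 + 213265)) = sqrt(-443796 + 410194) = sqrt(-33602) = I*sqrt(33602)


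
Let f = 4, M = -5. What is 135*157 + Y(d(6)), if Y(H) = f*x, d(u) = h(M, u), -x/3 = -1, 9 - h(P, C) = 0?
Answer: 21207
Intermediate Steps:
h(P, C) = 9 (h(P, C) = 9 - 1*0 = 9 + 0 = 9)
x = 3 (x = -3*(-1) = 3)
d(u) = 9
Y(H) = 12 (Y(H) = 4*3 = 12)
135*157 + Y(d(6)) = 135*157 + 12 = 21195 + 12 = 21207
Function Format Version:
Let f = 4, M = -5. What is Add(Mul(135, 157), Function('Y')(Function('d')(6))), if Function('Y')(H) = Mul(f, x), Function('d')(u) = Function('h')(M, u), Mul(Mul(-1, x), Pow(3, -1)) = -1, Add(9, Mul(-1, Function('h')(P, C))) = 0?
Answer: 21207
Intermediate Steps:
Function('h')(P, C) = 9 (Function('h')(P, C) = Add(9, Mul(-1, 0)) = Add(9, 0) = 9)
x = 3 (x = Mul(-3, -1) = 3)
Function('d')(u) = 9
Function('Y')(H) = 12 (Function('Y')(H) = Mul(4, 3) = 12)
Add(Mul(135, 157), Function('Y')(Function('d')(6))) = Add(Mul(135, 157), 12) = Add(21195, 12) = 21207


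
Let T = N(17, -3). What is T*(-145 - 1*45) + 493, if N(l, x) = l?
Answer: -2737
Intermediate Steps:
T = 17
T*(-145 - 1*45) + 493 = 17*(-145 - 1*45) + 493 = 17*(-145 - 45) + 493 = 17*(-190) + 493 = -3230 + 493 = -2737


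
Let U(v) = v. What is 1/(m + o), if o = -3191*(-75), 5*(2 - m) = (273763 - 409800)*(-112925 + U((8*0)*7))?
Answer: -1/3072156318 ≈ -3.2550e-10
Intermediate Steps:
m = -3072395643 (m = 2 - (273763 - 409800)*(-112925 + (8*0)*7)/5 = 2 - (-136037)*(-112925 + 0*7)/5 = 2 - (-136037)*(-112925 + 0)/5 = 2 - (-136037)*(-112925)/5 = 2 - 1/5*15361978225 = 2 - 3072395645 = -3072395643)
o = 239325
1/(m + o) = 1/(-3072395643 + 239325) = 1/(-3072156318) = -1/3072156318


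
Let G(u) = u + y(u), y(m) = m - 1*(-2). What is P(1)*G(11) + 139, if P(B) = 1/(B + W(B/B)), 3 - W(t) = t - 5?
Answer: 142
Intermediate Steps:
y(m) = 2 + m (y(m) = m + 2 = 2 + m)
W(t) = 8 - t (W(t) = 3 - (t - 5) = 3 - (-5 + t) = 3 + (5 - t) = 8 - t)
P(B) = 1/(7 + B) (P(B) = 1/(B + (8 - B/B)) = 1/(B + (8 - 1*1)) = 1/(B + (8 - 1)) = 1/(B + 7) = 1/(7 + B))
G(u) = 2 + 2*u (G(u) = u + (2 + u) = 2 + 2*u)
P(1)*G(11) + 139 = (2 + 2*11)/(7 + 1) + 139 = (2 + 22)/8 + 139 = (⅛)*24 + 139 = 3 + 139 = 142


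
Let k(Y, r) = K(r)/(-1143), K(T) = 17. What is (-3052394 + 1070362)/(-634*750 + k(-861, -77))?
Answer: 2265462576/543496517 ≈ 4.1683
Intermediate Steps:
k(Y, r) = -17/1143 (k(Y, r) = 17/(-1143) = 17*(-1/1143) = -17/1143)
(-3052394 + 1070362)/(-634*750 + k(-861, -77)) = (-3052394 + 1070362)/(-634*750 - 17/1143) = -1982032/(-475500 - 17/1143) = -1982032/(-543496517/1143) = -1982032*(-1143/543496517) = 2265462576/543496517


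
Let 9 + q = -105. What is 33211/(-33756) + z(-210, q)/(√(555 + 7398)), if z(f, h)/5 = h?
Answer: -33211/33756 - 190*√7953/2651 ≈ -7.3755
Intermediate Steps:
q = -114 (q = -9 - 105 = -114)
z(f, h) = 5*h
33211/(-33756) + z(-210, q)/(√(555 + 7398)) = 33211/(-33756) + (5*(-114))/(√(555 + 7398)) = 33211*(-1/33756) - 570*√7953/7953 = -33211/33756 - 190*√7953/2651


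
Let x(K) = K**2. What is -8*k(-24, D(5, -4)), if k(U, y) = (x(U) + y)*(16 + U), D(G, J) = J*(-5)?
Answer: 38144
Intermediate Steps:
D(G, J) = -5*J
k(U, y) = (16 + U)*(y + U**2) (k(U, y) = (U**2 + y)*(16 + U) = (y + U**2)*(16 + U) = (16 + U)*(y + U**2))
-8*k(-24, D(5, -4)) = -8*((-24)**3 + 16*(-5*(-4)) + 16*(-24)**2 - (-120)*(-4)) = -8*(-13824 + 16*20 + 16*576 - 24*20) = -8*(-13824 + 320 + 9216 - 480) = -8*(-4768) = 38144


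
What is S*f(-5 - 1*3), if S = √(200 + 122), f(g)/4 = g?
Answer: -32*√322 ≈ -574.22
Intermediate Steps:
f(g) = 4*g
S = √322 ≈ 17.944
S*f(-5 - 1*3) = √322*(4*(-5 - 1*3)) = √322*(4*(-5 - 3)) = √322*(4*(-8)) = √322*(-32) = -32*√322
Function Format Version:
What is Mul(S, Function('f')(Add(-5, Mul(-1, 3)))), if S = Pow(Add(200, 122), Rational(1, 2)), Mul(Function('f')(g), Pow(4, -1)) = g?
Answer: Mul(-32, Pow(322, Rational(1, 2))) ≈ -574.22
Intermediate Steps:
Function('f')(g) = Mul(4, g)
S = Pow(322, Rational(1, 2)) ≈ 17.944
Mul(S, Function('f')(Add(-5, Mul(-1, 3)))) = Mul(Pow(322, Rational(1, 2)), Mul(4, Add(-5, Mul(-1, 3)))) = Mul(Pow(322, Rational(1, 2)), Mul(4, Add(-5, -3))) = Mul(Pow(322, Rational(1, 2)), Mul(4, -8)) = Mul(Pow(322, Rational(1, 2)), -32) = Mul(-32, Pow(322, Rational(1, 2)))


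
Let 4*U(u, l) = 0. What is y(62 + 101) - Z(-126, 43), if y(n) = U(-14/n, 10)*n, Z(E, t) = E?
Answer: 126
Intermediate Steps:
U(u, l) = 0 (U(u, l) = (¼)*0 = 0)
y(n) = 0 (y(n) = 0*n = 0)
y(62 + 101) - Z(-126, 43) = 0 - 1*(-126) = 0 + 126 = 126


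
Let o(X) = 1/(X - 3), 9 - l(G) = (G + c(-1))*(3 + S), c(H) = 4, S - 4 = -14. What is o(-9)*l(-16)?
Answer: 25/4 ≈ 6.2500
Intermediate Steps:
S = -10 (S = 4 - 14 = -10)
l(G) = 37 + 7*G (l(G) = 9 - (G + 4)*(3 - 10) = 9 - (4 + G)*(-7) = 9 - (-28 - 7*G) = 9 + (28 + 7*G) = 37 + 7*G)
o(X) = 1/(-3 + X)
o(-9)*l(-16) = (37 + 7*(-16))/(-3 - 9) = (37 - 112)/(-12) = -1/12*(-75) = 25/4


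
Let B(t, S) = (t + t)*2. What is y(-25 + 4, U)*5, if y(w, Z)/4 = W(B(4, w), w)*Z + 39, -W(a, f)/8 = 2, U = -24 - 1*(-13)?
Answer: 4300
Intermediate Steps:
U = -11 (U = -24 + 13 = -11)
B(t, S) = 4*t (B(t, S) = (2*t)*2 = 4*t)
W(a, f) = -16 (W(a, f) = -8*2 = -16)
y(w, Z) = 156 - 64*Z (y(w, Z) = 4*(-16*Z + 39) = 4*(39 - 16*Z) = 156 - 64*Z)
y(-25 + 4, U)*5 = (156 - 64*(-11))*5 = (156 + 704)*5 = 860*5 = 4300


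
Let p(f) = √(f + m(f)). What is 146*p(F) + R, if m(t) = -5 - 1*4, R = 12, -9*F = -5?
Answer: 12 + 292*I*√19/3 ≈ 12.0 + 424.27*I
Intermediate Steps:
F = 5/9 (F = -⅑*(-5) = 5/9 ≈ 0.55556)
m(t) = -9 (m(t) = -5 - 4 = -9)
p(f) = √(-9 + f) (p(f) = √(f - 9) = √(-9 + f))
146*p(F) + R = 146*√(-9 + 5/9) + 12 = 146*√(-76/9) + 12 = 146*(2*I*√19/3) + 12 = 292*I*√19/3 + 12 = 12 + 292*I*√19/3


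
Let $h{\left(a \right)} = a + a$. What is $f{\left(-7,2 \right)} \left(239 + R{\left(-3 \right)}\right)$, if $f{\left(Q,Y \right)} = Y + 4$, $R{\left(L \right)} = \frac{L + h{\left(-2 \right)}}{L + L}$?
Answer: $1441$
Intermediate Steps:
$h{\left(a \right)} = 2 a$
$R{\left(L \right)} = \frac{-4 + L}{2 L}$ ($R{\left(L \right)} = \frac{L + 2 \left(-2\right)}{L + L} = \frac{L - 4}{2 L} = \left(-4 + L\right) \frac{1}{2 L} = \frac{-4 + L}{2 L}$)
$f{\left(Q,Y \right)} = 4 + Y$
$f{\left(-7,2 \right)} \left(239 + R{\left(-3 \right)}\right) = \left(4 + 2\right) \left(239 + \frac{-4 - 3}{2 \left(-3\right)}\right) = 6 \left(239 + \frac{1}{2} \left(- \frac{1}{3}\right) \left(-7\right)\right) = 6 \left(239 + \frac{7}{6}\right) = 6 \cdot \frac{1441}{6} = 1441$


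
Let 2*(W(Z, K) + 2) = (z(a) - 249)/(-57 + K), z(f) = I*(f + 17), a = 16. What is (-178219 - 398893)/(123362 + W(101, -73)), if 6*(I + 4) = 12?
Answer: -30009824/6414783 ≈ -4.6782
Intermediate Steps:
I = -2 (I = -4 + (1/6)*12 = -4 + 2 = -2)
z(f) = -34 - 2*f (z(f) = -2*(f + 17) = -2*(17 + f) = -34 - 2*f)
W(Z, K) = -2 - 315/(2*(-57 + K)) (W(Z, K) = -2 + (((-34 - 2*16) - 249)/(-57 + K))/2 = -2 + (((-34 - 32) - 249)/(-57 + K))/2 = -2 + ((-66 - 249)/(-57 + K))/2 = -2 + (-315/(-57 + K))/2 = -2 - 315/(2*(-57 + K)))
(-178219 - 398893)/(123362 + W(101, -73)) = (-178219 - 398893)/(123362 + (-87 - 4*(-73))/(2*(-57 - 73))) = -577112/(123362 + (1/2)*(-87 + 292)/(-130)) = -577112/(123362 + (1/2)*(-1/130)*205) = -577112/(123362 - 41/52) = -577112/6414783/52 = -577112*52/6414783 = -30009824/6414783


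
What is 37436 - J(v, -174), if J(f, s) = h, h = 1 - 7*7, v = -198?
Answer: 37484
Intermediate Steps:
h = -48 (h = 1 - 49 = -48)
J(f, s) = -48
37436 - J(v, -174) = 37436 - 1*(-48) = 37436 + 48 = 37484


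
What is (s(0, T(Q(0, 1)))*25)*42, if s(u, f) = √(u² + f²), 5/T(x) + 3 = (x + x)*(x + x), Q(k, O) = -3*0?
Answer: 1750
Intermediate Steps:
Q(k, O) = 0
T(x) = 5/(-3 + 4*x²) (T(x) = 5/(-3 + (x + x)*(x + x)) = 5/(-3 + (2*x)*(2*x)) = 5/(-3 + 4*x²))
s(u, f) = √(f² + u²)
(s(0, T(Q(0, 1)))*25)*42 = (√((5/(-3 + 4*0²))² + 0²)*25)*42 = (√((5/(-3 + 4*0))² + 0)*25)*42 = (√((5/(-3 + 0))² + 0)*25)*42 = (√((5/(-3))² + 0)*25)*42 = (√((5*(-⅓))² + 0)*25)*42 = (√((-5/3)² + 0)*25)*42 = (√(25/9 + 0)*25)*42 = (√(25/9)*25)*42 = ((5/3)*25)*42 = (125/3)*42 = 1750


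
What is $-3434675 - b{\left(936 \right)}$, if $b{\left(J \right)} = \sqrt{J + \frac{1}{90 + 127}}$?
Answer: $-3434675 - \frac{\sqrt{44075521}}{217} \approx -3.4347 \cdot 10^{6}$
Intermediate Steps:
$b{\left(J \right)} = \sqrt{\frac{1}{217} + J}$ ($b{\left(J \right)} = \sqrt{J + \frac{1}{217}} = \sqrt{\frac{1}{217} + J}$)
$-3434675 - b{\left(936 \right)} = -3434675 - \frac{\sqrt{217 + 47089 \cdot 936}}{217} = -3434675 - \frac{\sqrt{217 + 44075304}}{217} = -3434675 - \frac{\sqrt{44075521}}{217}$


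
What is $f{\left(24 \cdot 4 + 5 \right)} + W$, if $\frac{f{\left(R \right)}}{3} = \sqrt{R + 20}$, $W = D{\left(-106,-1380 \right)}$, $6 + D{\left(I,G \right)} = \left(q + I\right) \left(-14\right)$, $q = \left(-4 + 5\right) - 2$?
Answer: $1525$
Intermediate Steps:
$q = -1$ ($q = 1 - 2 = -1$)
$D{\left(I,G \right)} = 8 - 14 I$ ($D{\left(I,G \right)} = -6 + \left(-1 + I\right) \left(-14\right) = -6 - \left(-14 + 14 I\right) = 8 - 14 I$)
$W = 1492$ ($W = 8 - -1484 = 8 + 1484 = 1492$)
$f{\left(R \right)} = 3 \sqrt{20 + R}$ ($f{\left(R \right)} = 3 \sqrt{R + 20} = 3 \sqrt{20 + R}$)
$f{\left(24 \cdot 4 + 5 \right)} + W = 3 \sqrt{20 + \left(24 \cdot 4 + 5\right)} + 1492 = 3 \sqrt{20 + \left(96 + 5\right)} + 1492 = 3 \sqrt{20 + 101} + 1492 = 3 \sqrt{121} + 1492 = 3 \cdot 11 + 1492 = 33 + 1492 = 1525$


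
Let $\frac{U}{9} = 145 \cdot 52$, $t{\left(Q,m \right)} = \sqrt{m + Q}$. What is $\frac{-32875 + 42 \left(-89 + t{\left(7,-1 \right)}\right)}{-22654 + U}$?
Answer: $- \frac{36613}{45206} + \frac{3 \sqrt{6}}{3229} \approx -0.80764$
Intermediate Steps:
$t{\left(Q,m \right)} = \sqrt{Q + m}$
$U = 67860$ ($U = 9 \cdot 145 \cdot 52 = 9 \cdot 7540 = 67860$)
$\frac{-32875 + 42 \left(-89 + t{\left(7,-1 \right)}\right)}{-22654 + U} = \frac{-32875 + 42 \left(-89 + \sqrt{7 - 1}\right)}{-22654 + 67860} = \frac{-32875 + 42 \left(-89 + \sqrt{6}\right)}{45206} = \left(-32875 - \left(3738 - 42 \sqrt{6}\right)\right) \frac{1}{45206} = \left(-36613 + 42 \sqrt{6}\right) \frac{1}{45206} = - \frac{36613}{45206} + \frac{3 \sqrt{6}}{3229}$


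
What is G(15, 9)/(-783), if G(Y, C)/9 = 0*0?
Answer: 0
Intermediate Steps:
G(Y, C) = 0 (G(Y, C) = 9*(0*0) = 9*0 = 0)
G(15, 9)/(-783) = 0/(-783) = 0*(-1/783) = 0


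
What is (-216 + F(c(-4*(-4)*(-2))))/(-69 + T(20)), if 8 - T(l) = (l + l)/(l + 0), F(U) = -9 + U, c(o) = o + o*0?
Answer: 257/63 ≈ 4.0794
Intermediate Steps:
c(o) = o (c(o) = o + 0 = o)
T(l) = 6 (T(l) = 8 - (l + l)/(l + 0) = 8 - 2*l/l = 8 - 1*2 = 8 - 2 = 6)
(-216 + F(c(-4*(-4)*(-2))))/(-69 + T(20)) = (-216 + (-9 - 4*(-4)*(-2)))/(-69 + 6) = (-216 + (-9 + 16*(-2)))/(-63) = (-216 + (-9 - 32))*(-1/63) = (-216 - 41)*(-1/63) = -257*(-1/63) = 257/63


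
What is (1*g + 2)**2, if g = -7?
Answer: 25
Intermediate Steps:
(1*g + 2)**2 = (1*(-7) + 2)**2 = (-7 + 2)**2 = (-5)**2 = 25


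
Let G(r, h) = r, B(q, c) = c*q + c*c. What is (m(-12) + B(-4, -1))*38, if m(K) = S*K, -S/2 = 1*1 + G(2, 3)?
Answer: 2926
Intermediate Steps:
B(q, c) = c**2 + c*q (B(q, c) = c*q + c**2 = c**2 + c*q)
S = -6 (S = -2*(1*1 + 2) = -2*(1 + 2) = -2*3 = -6)
m(K) = -6*K
(m(-12) + B(-4, -1))*38 = (-6*(-12) - (-1 - 4))*38 = (72 - 1*(-5))*38 = (72 + 5)*38 = 77*38 = 2926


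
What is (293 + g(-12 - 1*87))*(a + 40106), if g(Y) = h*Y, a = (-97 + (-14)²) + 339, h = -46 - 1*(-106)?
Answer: -228951968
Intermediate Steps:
h = 60 (h = -46 + 106 = 60)
a = 438 (a = (-97 + 196) + 339 = 99 + 339 = 438)
g(Y) = 60*Y
(293 + g(-12 - 1*87))*(a + 40106) = (293 + 60*(-12 - 1*87))*(438 + 40106) = (293 + 60*(-12 - 87))*40544 = (293 + 60*(-99))*40544 = (293 - 5940)*40544 = -5647*40544 = -228951968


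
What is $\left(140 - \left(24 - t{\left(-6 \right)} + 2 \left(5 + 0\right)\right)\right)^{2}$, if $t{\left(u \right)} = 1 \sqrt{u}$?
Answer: $\left(106 + i \sqrt{6}\right)^{2} \approx 11230.0 + 519.29 i$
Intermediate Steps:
$t{\left(u \right)} = \sqrt{u}$
$\left(140 - \left(24 - t{\left(-6 \right)} + 2 \left(5 + 0\right)\right)\right)^{2} = \left(140 - \left(24 + 2 \left(5 + 0\right) - i \sqrt{6}\right)\right)^{2} = \left(140 - \left(34 - i \sqrt{6}\right)\right)^{2} = \left(106 + i \sqrt{6}\right)^{2}$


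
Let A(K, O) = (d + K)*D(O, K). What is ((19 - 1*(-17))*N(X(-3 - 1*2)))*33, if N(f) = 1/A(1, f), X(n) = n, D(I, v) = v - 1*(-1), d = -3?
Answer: -297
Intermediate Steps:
D(I, v) = 1 + v (D(I, v) = v + 1 = 1 + v)
A(K, O) = (1 + K)*(-3 + K) (A(K, O) = (-3 + K)*(1 + K) = (1 + K)*(-3 + K))
N(f) = -1/4 (N(f) = 1/((1 + 1)*(-3 + 1)) = 1/(2*(-2)) = 1/(-4) = -1/4)
((19 - 1*(-17))*N(X(-3 - 1*2)))*33 = ((19 - 1*(-17))*(-1/4))*33 = ((19 + 17)*(-1/4))*33 = (36*(-1/4))*33 = -9*33 = -297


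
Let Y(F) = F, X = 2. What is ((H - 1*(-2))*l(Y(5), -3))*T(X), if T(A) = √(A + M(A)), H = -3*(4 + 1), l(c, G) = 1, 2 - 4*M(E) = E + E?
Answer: -13*√6/2 ≈ -15.922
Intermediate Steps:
M(E) = ½ - E/2 (M(E) = ½ - (E + E)/4 = ½ - E/2)
H = -15 (H = -3*5 = -15)
T(A) = √(½ + A/2) (T(A) = √(A + (½ - A/2)) = √(½ + A/2))
((H - 1*(-2))*l(Y(5), -3))*T(X) = ((-15 - 1*(-2))*1)*(√(2 + 2*2)/2) = ((-15 + 2)*1)*(√(2 + 4)/2) = (-13*1)*(√6/2) = -13*√6/2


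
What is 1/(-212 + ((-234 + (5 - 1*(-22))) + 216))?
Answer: -1/203 ≈ -0.0049261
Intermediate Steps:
1/(-212 + ((-234 + (5 - 1*(-22))) + 216)) = 1/(-212 + ((-234 + (5 + 22)) + 216)) = 1/(-212 + ((-234 + 27) + 216)) = 1/(-212 + (-207 + 216)) = 1/(-212 + 9) = 1/(-203) = -1/203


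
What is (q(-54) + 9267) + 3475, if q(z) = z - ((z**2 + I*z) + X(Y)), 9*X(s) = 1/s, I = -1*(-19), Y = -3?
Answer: 291547/27 ≈ 10798.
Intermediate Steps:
I = 19
X(s) = 1/(9*s)
q(z) = 1/27 - z**2 - 18*z (q(z) = z - ((z**2 + 19*z) + (1/9)/(-3)) = z - ((z**2 + 19*z) + (1/9)*(-1/3)) = z - ((z**2 + 19*z) - 1/27) = z - (-1/27 + z**2 + 19*z) = z + (1/27 - z**2 - 19*z) = 1/27 - z**2 - 18*z)
(q(-54) + 9267) + 3475 = ((1/27 - 1*(-54)**2 - 18*(-54)) + 9267) + 3475 = ((1/27 - 1*2916 + 972) + 9267) + 3475 = ((1/27 - 2916 + 972) + 9267) + 3475 = (-52487/27 + 9267) + 3475 = 197722/27 + 3475 = 291547/27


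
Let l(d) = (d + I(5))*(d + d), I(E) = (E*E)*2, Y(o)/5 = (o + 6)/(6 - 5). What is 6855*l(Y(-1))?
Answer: 25706250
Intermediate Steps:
Y(o) = 30 + 5*o (Y(o) = 5*((o + 6)/(6 - 5)) = 5*((6 + o)/1) = 5*((6 + o)*1) = 5*(6 + o) = 30 + 5*o)
I(E) = 2*E² (I(E) = E²*2 = 2*E²)
l(d) = 2*d*(50 + d) (l(d) = (d + 2*5²)*(d + d) = (d + 2*25)*(2*d) = (d + 50)*(2*d) = (50 + d)*(2*d) = 2*d*(50 + d))
6855*l(Y(-1)) = 6855*(2*(30 + 5*(-1))*(50 + (30 + 5*(-1)))) = 6855*(2*(30 - 5)*(50 + (30 - 5))) = 6855*(2*25*(50 + 25)) = 6855*(2*25*75) = 6855*3750 = 25706250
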